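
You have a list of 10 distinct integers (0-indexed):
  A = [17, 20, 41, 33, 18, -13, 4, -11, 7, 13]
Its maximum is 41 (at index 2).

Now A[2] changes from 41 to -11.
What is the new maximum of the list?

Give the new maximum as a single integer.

Answer: 33

Derivation:
Old max = 41 (at index 2)
Change: A[2] 41 -> -11
Changed element WAS the max -> may need rescan.
  Max of remaining elements: 33
  New max = max(-11, 33) = 33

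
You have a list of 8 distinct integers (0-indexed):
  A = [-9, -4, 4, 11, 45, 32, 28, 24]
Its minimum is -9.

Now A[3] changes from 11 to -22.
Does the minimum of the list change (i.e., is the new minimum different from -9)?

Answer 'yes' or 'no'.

Old min = -9
Change: A[3] 11 -> -22
Changed element was NOT the min; min changes only if -22 < -9.
New min = -22; changed? yes

Answer: yes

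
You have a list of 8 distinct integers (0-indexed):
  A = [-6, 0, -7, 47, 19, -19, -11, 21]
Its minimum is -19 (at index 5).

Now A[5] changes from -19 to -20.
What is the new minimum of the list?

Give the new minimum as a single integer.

Old min = -19 (at index 5)
Change: A[5] -19 -> -20
Changed element WAS the min. Need to check: is -20 still <= all others?
  Min of remaining elements: -11
  New min = min(-20, -11) = -20

Answer: -20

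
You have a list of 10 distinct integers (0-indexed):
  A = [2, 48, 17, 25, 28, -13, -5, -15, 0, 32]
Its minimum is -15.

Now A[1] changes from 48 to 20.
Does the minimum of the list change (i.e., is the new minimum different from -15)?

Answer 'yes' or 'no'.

Old min = -15
Change: A[1] 48 -> 20
Changed element was NOT the min; min changes only if 20 < -15.
New min = -15; changed? no

Answer: no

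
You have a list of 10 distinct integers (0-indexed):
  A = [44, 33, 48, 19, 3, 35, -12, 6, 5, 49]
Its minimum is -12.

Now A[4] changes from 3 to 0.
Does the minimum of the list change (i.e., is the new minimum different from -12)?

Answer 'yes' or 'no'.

Answer: no

Derivation:
Old min = -12
Change: A[4] 3 -> 0
Changed element was NOT the min; min changes only if 0 < -12.
New min = -12; changed? no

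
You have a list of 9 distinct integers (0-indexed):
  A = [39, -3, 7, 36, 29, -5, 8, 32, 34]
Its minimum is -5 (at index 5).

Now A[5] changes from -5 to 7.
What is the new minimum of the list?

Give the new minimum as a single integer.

Answer: -3

Derivation:
Old min = -5 (at index 5)
Change: A[5] -5 -> 7
Changed element WAS the min. Need to check: is 7 still <= all others?
  Min of remaining elements: -3
  New min = min(7, -3) = -3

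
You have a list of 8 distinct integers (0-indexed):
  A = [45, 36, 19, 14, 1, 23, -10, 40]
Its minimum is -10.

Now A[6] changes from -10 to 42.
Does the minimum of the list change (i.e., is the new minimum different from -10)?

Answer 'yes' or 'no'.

Answer: yes

Derivation:
Old min = -10
Change: A[6] -10 -> 42
Changed element was the min; new min must be rechecked.
New min = 1; changed? yes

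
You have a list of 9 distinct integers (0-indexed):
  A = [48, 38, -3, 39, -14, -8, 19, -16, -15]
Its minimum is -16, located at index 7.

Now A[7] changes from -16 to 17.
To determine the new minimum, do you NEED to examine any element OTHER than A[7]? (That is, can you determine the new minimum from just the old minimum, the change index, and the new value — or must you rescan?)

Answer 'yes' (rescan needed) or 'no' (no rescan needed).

Answer: yes

Derivation:
Old min = -16 at index 7
Change at index 7: -16 -> 17
Index 7 WAS the min and new value 17 > old min -16. Must rescan other elements to find the new min.
Needs rescan: yes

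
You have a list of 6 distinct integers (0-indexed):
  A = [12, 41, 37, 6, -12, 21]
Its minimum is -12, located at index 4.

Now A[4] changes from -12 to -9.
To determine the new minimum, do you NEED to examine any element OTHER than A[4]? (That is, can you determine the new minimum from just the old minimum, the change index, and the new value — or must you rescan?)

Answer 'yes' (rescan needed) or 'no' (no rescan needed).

Old min = -12 at index 4
Change at index 4: -12 -> -9
Index 4 WAS the min and new value -9 > old min -12. Must rescan other elements to find the new min.
Needs rescan: yes

Answer: yes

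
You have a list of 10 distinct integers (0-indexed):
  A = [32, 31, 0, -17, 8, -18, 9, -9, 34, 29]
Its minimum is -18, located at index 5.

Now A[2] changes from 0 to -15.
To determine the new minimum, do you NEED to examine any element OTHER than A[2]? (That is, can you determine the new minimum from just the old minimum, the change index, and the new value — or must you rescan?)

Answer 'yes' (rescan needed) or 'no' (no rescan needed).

Old min = -18 at index 5
Change at index 2: 0 -> -15
Index 2 was NOT the min. New min = min(-18, -15). No rescan of other elements needed.
Needs rescan: no

Answer: no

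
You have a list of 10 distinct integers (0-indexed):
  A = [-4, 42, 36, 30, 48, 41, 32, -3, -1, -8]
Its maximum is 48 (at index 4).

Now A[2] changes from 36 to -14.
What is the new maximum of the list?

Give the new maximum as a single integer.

Answer: 48

Derivation:
Old max = 48 (at index 4)
Change: A[2] 36 -> -14
Changed element was NOT the old max.
  New max = max(old_max, new_val) = max(48, -14) = 48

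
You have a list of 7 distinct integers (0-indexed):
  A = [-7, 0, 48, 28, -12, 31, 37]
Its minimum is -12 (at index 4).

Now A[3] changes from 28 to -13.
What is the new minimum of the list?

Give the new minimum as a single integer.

Old min = -12 (at index 4)
Change: A[3] 28 -> -13
Changed element was NOT the old min.
  New min = min(old_min, new_val) = min(-12, -13) = -13

Answer: -13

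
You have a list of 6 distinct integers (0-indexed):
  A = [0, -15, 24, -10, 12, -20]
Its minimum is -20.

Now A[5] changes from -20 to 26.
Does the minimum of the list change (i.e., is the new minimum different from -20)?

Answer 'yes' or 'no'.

Old min = -20
Change: A[5] -20 -> 26
Changed element was the min; new min must be rechecked.
New min = -15; changed? yes

Answer: yes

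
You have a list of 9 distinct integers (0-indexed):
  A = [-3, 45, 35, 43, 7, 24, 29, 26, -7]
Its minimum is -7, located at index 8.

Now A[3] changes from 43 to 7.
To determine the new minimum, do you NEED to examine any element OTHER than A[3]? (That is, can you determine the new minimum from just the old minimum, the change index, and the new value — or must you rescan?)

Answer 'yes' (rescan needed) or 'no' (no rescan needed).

Answer: no

Derivation:
Old min = -7 at index 8
Change at index 3: 43 -> 7
Index 3 was NOT the min. New min = min(-7, 7). No rescan of other elements needed.
Needs rescan: no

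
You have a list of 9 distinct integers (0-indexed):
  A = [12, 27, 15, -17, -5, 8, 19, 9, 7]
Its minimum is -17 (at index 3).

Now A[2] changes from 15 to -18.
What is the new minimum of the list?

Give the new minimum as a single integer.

Old min = -17 (at index 3)
Change: A[2] 15 -> -18
Changed element was NOT the old min.
  New min = min(old_min, new_val) = min(-17, -18) = -18

Answer: -18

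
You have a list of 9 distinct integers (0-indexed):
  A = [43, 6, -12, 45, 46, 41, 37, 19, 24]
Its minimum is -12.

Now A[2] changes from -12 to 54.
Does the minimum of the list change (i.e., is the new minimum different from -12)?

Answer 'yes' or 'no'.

Old min = -12
Change: A[2] -12 -> 54
Changed element was the min; new min must be rechecked.
New min = 6; changed? yes

Answer: yes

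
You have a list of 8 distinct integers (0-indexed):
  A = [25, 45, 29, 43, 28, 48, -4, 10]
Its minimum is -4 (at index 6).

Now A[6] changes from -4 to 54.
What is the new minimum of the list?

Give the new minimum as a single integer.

Old min = -4 (at index 6)
Change: A[6] -4 -> 54
Changed element WAS the min. Need to check: is 54 still <= all others?
  Min of remaining elements: 10
  New min = min(54, 10) = 10

Answer: 10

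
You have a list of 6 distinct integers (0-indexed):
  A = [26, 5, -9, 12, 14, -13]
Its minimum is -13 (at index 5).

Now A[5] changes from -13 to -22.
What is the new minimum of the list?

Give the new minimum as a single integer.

Old min = -13 (at index 5)
Change: A[5] -13 -> -22
Changed element WAS the min. Need to check: is -22 still <= all others?
  Min of remaining elements: -9
  New min = min(-22, -9) = -22

Answer: -22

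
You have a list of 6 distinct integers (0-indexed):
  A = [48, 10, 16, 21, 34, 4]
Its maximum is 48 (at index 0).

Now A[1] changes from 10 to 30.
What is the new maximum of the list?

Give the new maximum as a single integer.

Answer: 48

Derivation:
Old max = 48 (at index 0)
Change: A[1] 10 -> 30
Changed element was NOT the old max.
  New max = max(old_max, new_val) = max(48, 30) = 48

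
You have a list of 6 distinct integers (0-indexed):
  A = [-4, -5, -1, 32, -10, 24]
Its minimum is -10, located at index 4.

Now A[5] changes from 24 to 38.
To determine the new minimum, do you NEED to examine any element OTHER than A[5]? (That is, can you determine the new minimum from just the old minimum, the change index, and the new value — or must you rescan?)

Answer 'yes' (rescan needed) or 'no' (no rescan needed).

Answer: no

Derivation:
Old min = -10 at index 4
Change at index 5: 24 -> 38
Index 5 was NOT the min. New min = min(-10, 38). No rescan of other elements needed.
Needs rescan: no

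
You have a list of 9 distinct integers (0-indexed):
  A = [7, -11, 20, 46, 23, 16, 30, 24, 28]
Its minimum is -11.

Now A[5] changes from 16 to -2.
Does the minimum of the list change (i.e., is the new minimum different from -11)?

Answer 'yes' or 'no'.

Old min = -11
Change: A[5] 16 -> -2
Changed element was NOT the min; min changes only if -2 < -11.
New min = -11; changed? no

Answer: no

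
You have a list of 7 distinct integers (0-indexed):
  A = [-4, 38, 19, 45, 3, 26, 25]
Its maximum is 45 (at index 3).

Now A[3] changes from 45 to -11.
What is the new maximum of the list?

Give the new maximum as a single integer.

Old max = 45 (at index 3)
Change: A[3] 45 -> -11
Changed element WAS the max -> may need rescan.
  Max of remaining elements: 38
  New max = max(-11, 38) = 38

Answer: 38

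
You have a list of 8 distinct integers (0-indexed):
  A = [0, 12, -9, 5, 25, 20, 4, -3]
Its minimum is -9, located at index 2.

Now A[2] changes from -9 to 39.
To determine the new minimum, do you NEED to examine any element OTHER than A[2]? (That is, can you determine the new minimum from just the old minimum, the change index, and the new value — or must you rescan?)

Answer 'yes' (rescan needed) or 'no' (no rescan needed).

Old min = -9 at index 2
Change at index 2: -9 -> 39
Index 2 WAS the min and new value 39 > old min -9. Must rescan other elements to find the new min.
Needs rescan: yes

Answer: yes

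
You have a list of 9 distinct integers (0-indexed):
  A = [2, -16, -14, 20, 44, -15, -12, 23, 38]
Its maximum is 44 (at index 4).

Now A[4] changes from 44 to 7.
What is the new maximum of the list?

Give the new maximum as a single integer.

Old max = 44 (at index 4)
Change: A[4] 44 -> 7
Changed element WAS the max -> may need rescan.
  Max of remaining elements: 38
  New max = max(7, 38) = 38

Answer: 38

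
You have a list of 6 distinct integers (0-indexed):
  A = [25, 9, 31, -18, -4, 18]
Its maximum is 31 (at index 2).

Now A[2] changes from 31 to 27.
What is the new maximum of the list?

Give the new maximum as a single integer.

Old max = 31 (at index 2)
Change: A[2] 31 -> 27
Changed element WAS the max -> may need rescan.
  Max of remaining elements: 25
  New max = max(27, 25) = 27

Answer: 27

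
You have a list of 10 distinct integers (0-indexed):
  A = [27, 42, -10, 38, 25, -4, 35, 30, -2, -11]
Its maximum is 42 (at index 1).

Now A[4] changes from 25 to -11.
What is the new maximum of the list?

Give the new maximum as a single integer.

Answer: 42

Derivation:
Old max = 42 (at index 1)
Change: A[4] 25 -> -11
Changed element was NOT the old max.
  New max = max(old_max, new_val) = max(42, -11) = 42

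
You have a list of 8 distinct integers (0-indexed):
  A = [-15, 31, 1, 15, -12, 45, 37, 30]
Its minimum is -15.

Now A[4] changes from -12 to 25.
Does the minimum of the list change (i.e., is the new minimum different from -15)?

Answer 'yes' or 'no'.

Answer: no

Derivation:
Old min = -15
Change: A[4] -12 -> 25
Changed element was NOT the min; min changes only if 25 < -15.
New min = -15; changed? no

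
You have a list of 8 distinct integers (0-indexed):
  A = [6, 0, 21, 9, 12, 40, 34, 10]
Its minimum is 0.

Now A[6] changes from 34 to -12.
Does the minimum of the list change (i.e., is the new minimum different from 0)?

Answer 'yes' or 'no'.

Answer: yes

Derivation:
Old min = 0
Change: A[6] 34 -> -12
Changed element was NOT the min; min changes only if -12 < 0.
New min = -12; changed? yes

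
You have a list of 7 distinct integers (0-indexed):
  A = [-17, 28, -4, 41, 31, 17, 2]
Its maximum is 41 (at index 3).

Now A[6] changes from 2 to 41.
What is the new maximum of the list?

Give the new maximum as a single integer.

Old max = 41 (at index 3)
Change: A[6] 2 -> 41
Changed element was NOT the old max.
  New max = max(old_max, new_val) = max(41, 41) = 41

Answer: 41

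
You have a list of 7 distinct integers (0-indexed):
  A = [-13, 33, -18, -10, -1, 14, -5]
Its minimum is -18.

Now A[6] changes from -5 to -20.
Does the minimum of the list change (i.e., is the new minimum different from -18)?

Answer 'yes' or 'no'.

Old min = -18
Change: A[6] -5 -> -20
Changed element was NOT the min; min changes only if -20 < -18.
New min = -20; changed? yes

Answer: yes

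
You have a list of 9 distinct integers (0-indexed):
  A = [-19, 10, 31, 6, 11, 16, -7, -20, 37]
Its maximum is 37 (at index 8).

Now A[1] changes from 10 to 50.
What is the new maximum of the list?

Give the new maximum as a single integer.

Old max = 37 (at index 8)
Change: A[1] 10 -> 50
Changed element was NOT the old max.
  New max = max(old_max, new_val) = max(37, 50) = 50

Answer: 50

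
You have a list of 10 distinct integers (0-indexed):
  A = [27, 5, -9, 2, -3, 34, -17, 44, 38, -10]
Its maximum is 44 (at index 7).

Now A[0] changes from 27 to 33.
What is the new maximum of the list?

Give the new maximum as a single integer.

Answer: 44

Derivation:
Old max = 44 (at index 7)
Change: A[0] 27 -> 33
Changed element was NOT the old max.
  New max = max(old_max, new_val) = max(44, 33) = 44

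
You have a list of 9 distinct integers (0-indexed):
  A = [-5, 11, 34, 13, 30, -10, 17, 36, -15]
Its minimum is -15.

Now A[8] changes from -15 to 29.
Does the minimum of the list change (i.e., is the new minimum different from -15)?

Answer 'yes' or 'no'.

Answer: yes

Derivation:
Old min = -15
Change: A[8] -15 -> 29
Changed element was the min; new min must be rechecked.
New min = -10; changed? yes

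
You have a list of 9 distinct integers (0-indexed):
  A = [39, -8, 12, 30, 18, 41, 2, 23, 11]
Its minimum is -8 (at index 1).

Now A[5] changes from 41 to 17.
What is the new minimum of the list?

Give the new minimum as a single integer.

Answer: -8

Derivation:
Old min = -8 (at index 1)
Change: A[5] 41 -> 17
Changed element was NOT the old min.
  New min = min(old_min, new_val) = min(-8, 17) = -8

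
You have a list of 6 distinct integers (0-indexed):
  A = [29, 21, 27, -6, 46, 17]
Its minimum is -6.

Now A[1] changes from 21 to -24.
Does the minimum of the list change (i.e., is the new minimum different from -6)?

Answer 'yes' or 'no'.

Old min = -6
Change: A[1] 21 -> -24
Changed element was NOT the min; min changes only if -24 < -6.
New min = -24; changed? yes

Answer: yes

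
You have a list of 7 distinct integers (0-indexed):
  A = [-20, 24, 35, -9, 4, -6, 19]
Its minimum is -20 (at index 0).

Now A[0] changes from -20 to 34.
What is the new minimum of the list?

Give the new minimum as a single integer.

Old min = -20 (at index 0)
Change: A[0] -20 -> 34
Changed element WAS the min. Need to check: is 34 still <= all others?
  Min of remaining elements: -9
  New min = min(34, -9) = -9

Answer: -9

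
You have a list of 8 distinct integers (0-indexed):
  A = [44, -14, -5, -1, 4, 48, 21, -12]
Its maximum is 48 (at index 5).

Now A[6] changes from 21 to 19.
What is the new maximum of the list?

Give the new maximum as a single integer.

Answer: 48

Derivation:
Old max = 48 (at index 5)
Change: A[6] 21 -> 19
Changed element was NOT the old max.
  New max = max(old_max, new_val) = max(48, 19) = 48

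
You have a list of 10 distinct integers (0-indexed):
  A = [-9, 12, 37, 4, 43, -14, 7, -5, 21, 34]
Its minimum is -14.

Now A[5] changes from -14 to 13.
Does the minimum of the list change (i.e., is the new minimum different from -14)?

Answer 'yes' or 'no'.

Answer: yes

Derivation:
Old min = -14
Change: A[5] -14 -> 13
Changed element was the min; new min must be rechecked.
New min = -9; changed? yes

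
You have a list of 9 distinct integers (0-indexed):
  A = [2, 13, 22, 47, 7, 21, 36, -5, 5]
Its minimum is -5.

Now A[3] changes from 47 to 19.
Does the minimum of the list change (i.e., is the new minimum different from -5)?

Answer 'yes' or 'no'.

Answer: no

Derivation:
Old min = -5
Change: A[3] 47 -> 19
Changed element was NOT the min; min changes only if 19 < -5.
New min = -5; changed? no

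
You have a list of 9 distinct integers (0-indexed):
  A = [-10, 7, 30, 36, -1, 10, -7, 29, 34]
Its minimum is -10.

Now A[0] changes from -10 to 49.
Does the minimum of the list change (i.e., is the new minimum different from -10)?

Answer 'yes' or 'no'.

Old min = -10
Change: A[0] -10 -> 49
Changed element was the min; new min must be rechecked.
New min = -7; changed? yes

Answer: yes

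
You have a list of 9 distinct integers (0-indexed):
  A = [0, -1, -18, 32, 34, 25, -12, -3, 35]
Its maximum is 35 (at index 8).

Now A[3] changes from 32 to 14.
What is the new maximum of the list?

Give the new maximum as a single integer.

Answer: 35

Derivation:
Old max = 35 (at index 8)
Change: A[3] 32 -> 14
Changed element was NOT the old max.
  New max = max(old_max, new_val) = max(35, 14) = 35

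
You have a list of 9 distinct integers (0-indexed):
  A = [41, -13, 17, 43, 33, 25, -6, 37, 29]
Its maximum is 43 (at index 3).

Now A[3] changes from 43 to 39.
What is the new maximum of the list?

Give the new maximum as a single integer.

Answer: 41

Derivation:
Old max = 43 (at index 3)
Change: A[3] 43 -> 39
Changed element WAS the max -> may need rescan.
  Max of remaining elements: 41
  New max = max(39, 41) = 41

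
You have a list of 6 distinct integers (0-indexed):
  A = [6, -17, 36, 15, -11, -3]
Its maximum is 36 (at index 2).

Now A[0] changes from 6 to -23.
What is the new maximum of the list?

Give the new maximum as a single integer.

Old max = 36 (at index 2)
Change: A[0] 6 -> -23
Changed element was NOT the old max.
  New max = max(old_max, new_val) = max(36, -23) = 36

Answer: 36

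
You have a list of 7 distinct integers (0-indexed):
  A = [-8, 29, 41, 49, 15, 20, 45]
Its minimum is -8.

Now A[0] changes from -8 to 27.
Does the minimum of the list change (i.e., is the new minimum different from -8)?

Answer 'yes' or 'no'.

Old min = -8
Change: A[0] -8 -> 27
Changed element was the min; new min must be rechecked.
New min = 15; changed? yes

Answer: yes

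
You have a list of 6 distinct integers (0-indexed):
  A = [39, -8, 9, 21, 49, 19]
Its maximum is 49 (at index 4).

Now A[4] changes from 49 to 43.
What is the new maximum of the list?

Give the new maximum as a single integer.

Answer: 43

Derivation:
Old max = 49 (at index 4)
Change: A[4] 49 -> 43
Changed element WAS the max -> may need rescan.
  Max of remaining elements: 39
  New max = max(43, 39) = 43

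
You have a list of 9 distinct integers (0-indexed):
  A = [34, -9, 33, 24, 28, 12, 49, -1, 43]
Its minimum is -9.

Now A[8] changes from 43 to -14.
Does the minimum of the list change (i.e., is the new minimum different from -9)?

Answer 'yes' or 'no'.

Answer: yes

Derivation:
Old min = -9
Change: A[8] 43 -> -14
Changed element was NOT the min; min changes only if -14 < -9.
New min = -14; changed? yes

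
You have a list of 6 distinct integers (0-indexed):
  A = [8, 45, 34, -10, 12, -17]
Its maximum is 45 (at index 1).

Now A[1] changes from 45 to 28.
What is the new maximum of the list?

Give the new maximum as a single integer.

Old max = 45 (at index 1)
Change: A[1] 45 -> 28
Changed element WAS the max -> may need rescan.
  Max of remaining elements: 34
  New max = max(28, 34) = 34

Answer: 34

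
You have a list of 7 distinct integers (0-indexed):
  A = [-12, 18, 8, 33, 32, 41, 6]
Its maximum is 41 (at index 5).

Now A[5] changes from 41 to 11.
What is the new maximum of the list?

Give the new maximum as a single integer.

Answer: 33

Derivation:
Old max = 41 (at index 5)
Change: A[5] 41 -> 11
Changed element WAS the max -> may need rescan.
  Max of remaining elements: 33
  New max = max(11, 33) = 33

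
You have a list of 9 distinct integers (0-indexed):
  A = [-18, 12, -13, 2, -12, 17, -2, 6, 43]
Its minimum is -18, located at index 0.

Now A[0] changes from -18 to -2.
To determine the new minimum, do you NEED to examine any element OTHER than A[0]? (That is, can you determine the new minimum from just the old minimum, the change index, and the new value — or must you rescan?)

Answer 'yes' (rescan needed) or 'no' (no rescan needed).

Answer: yes

Derivation:
Old min = -18 at index 0
Change at index 0: -18 -> -2
Index 0 WAS the min and new value -2 > old min -18. Must rescan other elements to find the new min.
Needs rescan: yes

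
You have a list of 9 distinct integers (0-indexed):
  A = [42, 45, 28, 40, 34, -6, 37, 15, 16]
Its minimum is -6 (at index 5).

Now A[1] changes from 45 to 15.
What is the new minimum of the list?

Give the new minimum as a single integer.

Answer: -6

Derivation:
Old min = -6 (at index 5)
Change: A[1] 45 -> 15
Changed element was NOT the old min.
  New min = min(old_min, new_val) = min(-6, 15) = -6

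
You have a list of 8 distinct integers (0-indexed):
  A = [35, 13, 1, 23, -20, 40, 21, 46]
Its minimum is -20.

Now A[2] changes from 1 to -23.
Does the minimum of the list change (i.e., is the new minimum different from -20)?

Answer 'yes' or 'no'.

Answer: yes

Derivation:
Old min = -20
Change: A[2] 1 -> -23
Changed element was NOT the min; min changes only if -23 < -20.
New min = -23; changed? yes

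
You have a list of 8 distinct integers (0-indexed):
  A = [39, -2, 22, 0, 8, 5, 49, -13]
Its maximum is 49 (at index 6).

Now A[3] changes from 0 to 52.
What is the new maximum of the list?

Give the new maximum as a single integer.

Answer: 52

Derivation:
Old max = 49 (at index 6)
Change: A[3] 0 -> 52
Changed element was NOT the old max.
  New max = max(old_max, new_val) = max(49, 52) = 52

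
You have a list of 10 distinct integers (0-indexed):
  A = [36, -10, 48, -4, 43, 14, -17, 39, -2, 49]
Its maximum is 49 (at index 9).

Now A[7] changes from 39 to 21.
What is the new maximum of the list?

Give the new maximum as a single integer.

Answer: 49

Derivation:
Old max = 49 (at index 9)
Change: A[7] 39 -> 21
Changed element was NOT the old max.
  New max = max(old_max, new_val) = max(49, 21) = 49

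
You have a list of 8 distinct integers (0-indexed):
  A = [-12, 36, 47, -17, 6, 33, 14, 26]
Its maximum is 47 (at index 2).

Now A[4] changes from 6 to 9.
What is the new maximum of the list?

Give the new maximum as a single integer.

Old max = 47 (at index 2)
Change: A[4] 6 -> 9
Changed element was NOT the old max.
  New max = max(old_max, new_val) = max(47, 9) = 47

Answer: 47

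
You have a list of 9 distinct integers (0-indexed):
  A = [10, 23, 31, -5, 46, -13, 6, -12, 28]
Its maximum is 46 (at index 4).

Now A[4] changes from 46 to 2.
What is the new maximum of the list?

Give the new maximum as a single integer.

Old max = 46 (at index 4)
Change: A[4] 46 -> 2
Changed element WAS the max -> may need rescan.
  Max of remaining elements: 31
  New max = max(2, 31) = 31

Answer: 31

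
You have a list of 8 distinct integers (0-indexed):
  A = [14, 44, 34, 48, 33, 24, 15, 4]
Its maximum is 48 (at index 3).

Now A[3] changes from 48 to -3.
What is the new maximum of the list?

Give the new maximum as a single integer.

Old max = 48 (at index 3)
Change: A[3] 48 -> -3
Changed element WAS the max -> may need rescan.
  Max of remaining elements: 44
  New max = max(-3, 44) = 44

Answer: 44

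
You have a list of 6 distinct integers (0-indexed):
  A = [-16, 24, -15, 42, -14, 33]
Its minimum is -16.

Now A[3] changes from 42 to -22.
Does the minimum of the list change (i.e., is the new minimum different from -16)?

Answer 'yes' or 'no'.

Old min = -16
Change: A[3] 42 -> -22
Changed element was NOT the min; min changes only if -22 < -16.
New min = -22; changed? yes

Answer: yes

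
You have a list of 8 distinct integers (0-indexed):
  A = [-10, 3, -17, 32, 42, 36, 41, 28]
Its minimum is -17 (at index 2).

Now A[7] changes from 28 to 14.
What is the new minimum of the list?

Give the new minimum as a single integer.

Answer: -17

Derivation:
Old min = -17 (at index 2)
Change: A[7] 28 -> 14
Changed element was NOT the old min.
  New min = min(old_min, new_val) = min(-17, 14) = -17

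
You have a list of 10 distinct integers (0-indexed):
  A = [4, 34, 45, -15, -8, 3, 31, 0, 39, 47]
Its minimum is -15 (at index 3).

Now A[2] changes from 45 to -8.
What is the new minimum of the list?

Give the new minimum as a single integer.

Old min = -15 (at index 3)
Change: A[2] 45 -> -8
Changed element was NOT the old min.
  New min = min(old_min, new_val) = min(-15, -8) = -15

Answer: -15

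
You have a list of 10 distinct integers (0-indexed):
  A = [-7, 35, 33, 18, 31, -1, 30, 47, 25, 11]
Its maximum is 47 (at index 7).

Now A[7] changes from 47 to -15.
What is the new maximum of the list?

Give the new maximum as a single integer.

Old max = 47 (at index 7)
Change: A[7] 47 -> -15
Changed element WAS the max -> may need rescan.
  Max of remaining elements: 35
  New max = max(-15, 35) = 35

Answer: 35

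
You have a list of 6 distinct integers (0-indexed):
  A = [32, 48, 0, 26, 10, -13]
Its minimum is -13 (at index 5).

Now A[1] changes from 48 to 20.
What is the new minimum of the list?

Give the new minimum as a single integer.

Old min = -13 (at index 5)
Change: A[1] 48 -> 20
Changed element was NOT the old min.
  New min = min(old_min, new_val) = min(-13, 20) = -13

Answer: -13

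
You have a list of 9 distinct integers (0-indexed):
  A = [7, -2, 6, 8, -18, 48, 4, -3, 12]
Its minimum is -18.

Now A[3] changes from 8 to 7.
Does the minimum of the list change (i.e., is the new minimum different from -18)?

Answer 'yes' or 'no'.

Answer: no

Derivation:
Old min = -18
Change: A[3] 8 -> 7
Changed element was NOT the min; min changes only if 7 < -18.
New min = -18; changed? no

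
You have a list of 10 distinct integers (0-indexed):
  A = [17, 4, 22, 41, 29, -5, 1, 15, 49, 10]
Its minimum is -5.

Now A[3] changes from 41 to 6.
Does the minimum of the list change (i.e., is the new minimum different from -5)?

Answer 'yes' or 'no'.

Old min = -5
Change: A[3] 41 -> 6
Changed element was NOT the min; min changes only if 6 < -5.
New min = -5; changed? no

Answer: no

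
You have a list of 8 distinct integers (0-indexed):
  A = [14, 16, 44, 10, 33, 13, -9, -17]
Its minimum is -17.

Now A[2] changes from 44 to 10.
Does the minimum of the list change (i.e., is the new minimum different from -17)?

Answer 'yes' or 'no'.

Answer: no

Derivation:
Old min = -17
Change: A[2] 44 -> 10
Changed element was NOT the min; min changes only if 10 < -17.
New min = -17; changed? no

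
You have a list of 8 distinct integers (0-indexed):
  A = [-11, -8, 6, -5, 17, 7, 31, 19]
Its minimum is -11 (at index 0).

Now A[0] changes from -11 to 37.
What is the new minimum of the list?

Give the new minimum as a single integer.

Answer: -8

Derivation:
Old min = -11 (at index 0)
Change: A[0] -11 -> 37
Changed element WAS the min. Need to check: is 37 still <= all others?
  Min of remaining elements: -8
  New min = min(37, -8) = -8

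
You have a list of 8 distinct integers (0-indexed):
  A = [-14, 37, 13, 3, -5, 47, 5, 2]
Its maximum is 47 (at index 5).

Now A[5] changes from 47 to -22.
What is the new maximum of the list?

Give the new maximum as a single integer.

Answer: 37

Derivation:
Old max = 47 (at index 5)
Change: A[5] 47 -> -22
Changed element WAS the max -> may need rescan.
  Max of remaining elements: 37
  New max = max(-22, 37) = 37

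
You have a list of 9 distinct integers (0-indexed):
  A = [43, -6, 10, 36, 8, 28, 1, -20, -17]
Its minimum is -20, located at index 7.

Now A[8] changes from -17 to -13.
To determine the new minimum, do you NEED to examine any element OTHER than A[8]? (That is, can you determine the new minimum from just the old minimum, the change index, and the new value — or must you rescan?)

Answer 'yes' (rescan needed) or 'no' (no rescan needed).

Old min = -20 at index 7
Change at index 8: -17 -> -13
Index 8 was NOT the min. New min = min(-20, -13). No rescan of other elements needed.
Needs rescan: no

Answer: no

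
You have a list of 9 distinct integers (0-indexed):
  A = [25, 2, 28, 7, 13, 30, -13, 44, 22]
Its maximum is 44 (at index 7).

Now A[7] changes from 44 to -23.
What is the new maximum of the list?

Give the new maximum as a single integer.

Answer: 30

Derivation:
Old max = 44 (at index 7)
Change: A[7] 44 -> -23
Changed element WAS the max -> may need rescan.
  Max of remaining elements: 30
  New max = max(-23, 30) = 30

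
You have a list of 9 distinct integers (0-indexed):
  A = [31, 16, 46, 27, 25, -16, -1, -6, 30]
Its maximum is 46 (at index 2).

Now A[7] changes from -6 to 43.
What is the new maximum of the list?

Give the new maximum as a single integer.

Old max = 46 (at index 2)
Change: A[7] -6 -> 43
Changed element was NOT the old max.
  New max = max(old_max, new_val) = max(46, 43) = 46

Answer: 46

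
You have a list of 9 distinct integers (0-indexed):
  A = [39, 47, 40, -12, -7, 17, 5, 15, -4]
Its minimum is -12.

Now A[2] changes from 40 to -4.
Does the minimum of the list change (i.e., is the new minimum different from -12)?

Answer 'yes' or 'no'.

Old min = -12
Change: A[2] 40 -> -4
Changed element was NOT the min; min changes only if -4 < -12.
New min = -12; changed? no

Answer: no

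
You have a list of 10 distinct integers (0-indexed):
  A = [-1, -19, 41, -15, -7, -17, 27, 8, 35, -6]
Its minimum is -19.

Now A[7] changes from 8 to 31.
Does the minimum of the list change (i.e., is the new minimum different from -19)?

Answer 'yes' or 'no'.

Old min = -19
Change: A[7] 8 -> 31
Changed element was NOT the min; min changes only if 31 < -19.
New min = -19; changed? no

Answer: no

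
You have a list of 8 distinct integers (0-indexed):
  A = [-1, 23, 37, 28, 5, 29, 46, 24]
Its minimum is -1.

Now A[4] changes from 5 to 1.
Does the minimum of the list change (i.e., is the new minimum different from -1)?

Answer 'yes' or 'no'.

Old min = -1
Change: A[4] 5 -> 1
Changed element was NOT the min; min changes only if 1 < -1.
New min = -1; changed? no

Answer: no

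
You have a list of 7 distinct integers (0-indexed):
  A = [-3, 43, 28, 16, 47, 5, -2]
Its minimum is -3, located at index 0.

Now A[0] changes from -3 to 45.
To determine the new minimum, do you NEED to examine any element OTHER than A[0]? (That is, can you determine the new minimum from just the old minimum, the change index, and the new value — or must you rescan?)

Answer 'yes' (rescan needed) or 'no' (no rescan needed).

Answer: yes

Derivation:
Old min = -3 at index 0
Change at index 0: -3 -> 45
Index 0 WAS the min and new value 45 > old min -3. Must rescan other elements to find the new min.
Needs rescan: yes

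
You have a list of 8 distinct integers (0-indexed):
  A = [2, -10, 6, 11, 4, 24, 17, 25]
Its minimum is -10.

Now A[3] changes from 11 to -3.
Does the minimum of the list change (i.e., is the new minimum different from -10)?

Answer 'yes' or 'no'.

Old min = -10
Change: A[3] 11 -> -3
Changed element was NOT the min; min changes only if -3 < -10.
New min = -10; changed? no

Answer: no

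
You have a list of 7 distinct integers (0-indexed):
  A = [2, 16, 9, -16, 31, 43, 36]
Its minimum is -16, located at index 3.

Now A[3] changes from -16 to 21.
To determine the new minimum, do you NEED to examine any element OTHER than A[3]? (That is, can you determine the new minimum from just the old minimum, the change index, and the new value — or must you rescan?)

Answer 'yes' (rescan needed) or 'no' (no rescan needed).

Answer: yes

Derivation:
Old min = -16 at index 3
Change at index 3: -16 -> 21
Index 3 WAS the min and new value 21 > old min -16. Must rescan other elements to find the new min.
Needs rescan: yes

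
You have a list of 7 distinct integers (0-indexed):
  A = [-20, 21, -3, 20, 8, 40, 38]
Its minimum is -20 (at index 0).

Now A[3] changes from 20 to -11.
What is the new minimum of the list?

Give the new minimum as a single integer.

Answer: -20

Derivation:
Old min = -20 (at index 0)
Change: A[3] 20 -> -11
Changed element was NOT the old min.
  New min = min(old_min, new_val) = min(-20, -11) = -20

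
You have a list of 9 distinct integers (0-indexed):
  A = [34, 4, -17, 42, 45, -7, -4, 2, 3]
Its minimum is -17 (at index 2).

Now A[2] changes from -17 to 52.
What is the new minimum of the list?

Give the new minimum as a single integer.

Old min = -17 (at index 2)
Change: A[2] -17 -> 52
Changed element WAS the min. Need to check: is 52 still <= all others?
  Min of remaining elements: -7
  New min = min(52, -7) = -7

Answer: -7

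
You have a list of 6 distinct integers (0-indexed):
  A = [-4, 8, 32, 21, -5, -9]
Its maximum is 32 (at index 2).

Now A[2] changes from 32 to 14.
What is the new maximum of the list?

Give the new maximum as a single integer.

Answer: 21

Derivation:
Old max = 32 (at index 2)
Change: A[2] 32 -> 14
Changed element WAS the max -> may need rescan.
  Max of remaining elements: 21
  New max = max(14, 21) = 21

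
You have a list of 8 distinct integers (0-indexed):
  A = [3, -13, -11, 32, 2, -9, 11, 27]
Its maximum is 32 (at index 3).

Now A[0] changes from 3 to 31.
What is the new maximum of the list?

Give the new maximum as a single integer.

Answer: 32

Derivation:
Old max = 32 (at index 3)
Change: A[0] 3 -> 31
Changed element was NOT the old max.
  New max = max(old_max, new_val) = max(32, 31) = 32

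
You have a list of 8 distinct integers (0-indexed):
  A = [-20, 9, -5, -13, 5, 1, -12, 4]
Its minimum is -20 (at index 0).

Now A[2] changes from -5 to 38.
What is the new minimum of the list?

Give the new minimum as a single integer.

Answer: -20

Derivation:
Old min = -20 (at index 0)
Change: A[2] -5 -> 38
Changed element was NOT the old min.
  New min = min(old_min, new_val) = min(-20, 38) = -20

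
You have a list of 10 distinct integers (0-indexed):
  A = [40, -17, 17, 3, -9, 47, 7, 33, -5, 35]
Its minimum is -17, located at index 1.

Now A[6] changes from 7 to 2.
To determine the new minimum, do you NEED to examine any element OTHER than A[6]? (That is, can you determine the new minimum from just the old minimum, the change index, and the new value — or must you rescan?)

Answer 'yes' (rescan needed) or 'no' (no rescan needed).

Answer: no

Derivation:
Old min = -17 at index 1
Change at index 6: 7 -> 2
Index 6 was NOT the min. New min = min(-17, 2). No rescan of other elements needed.
Needs rescan: no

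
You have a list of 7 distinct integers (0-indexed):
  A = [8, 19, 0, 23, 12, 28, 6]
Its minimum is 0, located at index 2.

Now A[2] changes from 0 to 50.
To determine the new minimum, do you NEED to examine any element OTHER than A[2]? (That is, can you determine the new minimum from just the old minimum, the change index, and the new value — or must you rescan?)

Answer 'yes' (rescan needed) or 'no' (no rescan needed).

Answer: yes

Derivation:
Old min = 0 at index 2
Change at index 2: 0 -> 50
Index 2 WAS the min and new value 50 > old min 0. Must rescan other elements to find the new min.
Needs rescan: yes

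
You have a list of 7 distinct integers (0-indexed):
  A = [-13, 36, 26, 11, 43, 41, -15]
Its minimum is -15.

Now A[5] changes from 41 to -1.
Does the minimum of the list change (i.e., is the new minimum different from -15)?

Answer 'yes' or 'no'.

Answer: no

Derivation:
Old min = -15
Change: A[5] 41 -> -1
Changed element was NOT the min; min changes only if -1 < -15.
New min = -15; changed? no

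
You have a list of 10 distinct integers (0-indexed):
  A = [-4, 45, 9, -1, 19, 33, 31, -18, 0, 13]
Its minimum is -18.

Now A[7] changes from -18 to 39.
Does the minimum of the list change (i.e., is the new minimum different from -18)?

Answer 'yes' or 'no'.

Answer: yes

Derivation:
Old min = -18
Change: A[7] -18 -> 39
Changed element was the min; new min must be rechecked.
New min = -4; changed? yes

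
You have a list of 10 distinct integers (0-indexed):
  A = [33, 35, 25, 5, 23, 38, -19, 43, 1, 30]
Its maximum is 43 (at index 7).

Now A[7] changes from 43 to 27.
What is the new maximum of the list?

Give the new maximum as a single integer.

Old max = 43 (at index 7)
Change: A[7] 43 -> 27
Changed element WAS the max -> may need rescan.
  Max of remaining elements: 38
  New max = max(27, 38) = 38

Answer: 38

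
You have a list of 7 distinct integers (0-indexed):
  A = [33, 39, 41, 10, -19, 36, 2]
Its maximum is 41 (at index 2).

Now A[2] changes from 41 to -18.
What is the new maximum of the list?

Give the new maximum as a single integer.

Old max = 41 (at index 2)
Change: A[2] 41 -> -18
Changed element WAS the max -> may need rescan.
  Max of remaining elements: 39
  New max = max(-18, 39) = 39

Answer: 39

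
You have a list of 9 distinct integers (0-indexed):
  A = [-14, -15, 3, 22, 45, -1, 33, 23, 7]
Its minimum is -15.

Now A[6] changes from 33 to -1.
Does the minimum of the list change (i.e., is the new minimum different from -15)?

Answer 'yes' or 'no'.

Answer: no

Derivation:
Old min = -15
Change: A[6] 33 -> -1
Changed element was NOT the min; min changes only if -1 < -15.
New min = -15; changed? no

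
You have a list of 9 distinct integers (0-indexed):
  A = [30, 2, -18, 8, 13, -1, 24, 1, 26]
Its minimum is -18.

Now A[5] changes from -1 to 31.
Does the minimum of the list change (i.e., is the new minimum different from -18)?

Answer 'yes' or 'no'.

Old min = -18
Change: A[5] -1 -> 31
Changed element was NOT the min; min changes only if 31 < -18.
New min = -18; changed? no

Answer: no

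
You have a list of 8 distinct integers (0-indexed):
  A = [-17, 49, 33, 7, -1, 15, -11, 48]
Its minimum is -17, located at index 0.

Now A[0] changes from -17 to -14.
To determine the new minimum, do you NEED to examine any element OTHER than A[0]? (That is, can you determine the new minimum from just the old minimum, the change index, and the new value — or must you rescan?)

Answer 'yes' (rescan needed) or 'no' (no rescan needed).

Old min = -17 at index 0
Change at index 0: -17 -> -14
Index 0 WAS the min and new value -14 > old min -17. Must rescan other elements to find the new min.
Needs rescan: yes

Answer: yes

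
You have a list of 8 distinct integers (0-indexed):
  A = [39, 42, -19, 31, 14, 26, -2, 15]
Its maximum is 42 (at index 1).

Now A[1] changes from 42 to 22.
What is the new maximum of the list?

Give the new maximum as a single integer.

Answer: 39

Derivation:
Old max = 42 (at index 1)
Change: A[1] 42 -> 22
Changed element WAS the max -> may need rescan.
  Max of remaining elements: 39
  New max = max(22, 39) = 39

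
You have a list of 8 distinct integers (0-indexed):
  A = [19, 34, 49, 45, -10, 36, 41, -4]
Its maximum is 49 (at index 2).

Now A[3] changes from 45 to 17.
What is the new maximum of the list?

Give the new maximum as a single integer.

Answer: 49

Derivation:
Old max = 49 (at index 2)
Change: A[3] 45 -> 17
Changed element was NOT the old max.
  New max = max(old_max, new_val) = max(49, 17) = 49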